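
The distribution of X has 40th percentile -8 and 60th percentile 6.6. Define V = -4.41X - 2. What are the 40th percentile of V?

Since a = -4.41 < 0 the transformation is decreasing, reversing order: the 40th percentile of V corresponds to the 60th percentile of X.
So P_{40}(V) = a·P_{60}(X) + b = (-4.41)·6.6 + (-2) = -31.106.

40th percentile of V = -31.106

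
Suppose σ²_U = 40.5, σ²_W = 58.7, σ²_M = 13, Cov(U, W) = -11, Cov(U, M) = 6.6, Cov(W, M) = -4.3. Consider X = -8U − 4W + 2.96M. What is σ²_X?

σ²_X = a²·σ²_U + b²·σ²_W + c²·σ²_M + 2ab·Cov(U, W) + 2ac·Cov(U, M) + 2bc·Cov(W, M), with a = -8, b = -4, c = 2.96.
= 2592 + 939.2 + 113.9008 + (-704) + (-312.576) + 101.824
= 2730.3488.

σ²_X = 2730.3488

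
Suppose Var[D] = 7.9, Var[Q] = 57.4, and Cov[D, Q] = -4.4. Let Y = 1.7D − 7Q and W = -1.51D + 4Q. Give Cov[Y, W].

By bilinearity, Cov[Y, W] = ac·Var[D] + bd·Var[Q] + (ad+bc)·Cov[D, Q], with a=1.7, b=-7, c=-1.51, d=4.
ac·Var[D] = 1.7·(-1.51)·7.9 = -20.2793
bd·Var[Q] = (-7)·4·57.4 = -1607.2
(ad+bc)·Cov[D, Q] = (17.37)·(-4.4) = -76.428
Cov[Y, W] = -20.2793 + (-1607.2) + (-76.428) = -1703.9073.

Cov[Y, W] = -1703.9073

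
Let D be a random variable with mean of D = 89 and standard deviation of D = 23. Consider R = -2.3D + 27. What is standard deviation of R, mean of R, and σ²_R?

standard deviation of R = 52.9, mean of R = -177.7, σ²_R = 2798.41

R = -2.3D + 27 is linear with a = -2.3, b = 27.
standard deviation of R = |a|·standard deviation of D = |-2.3|·23 = 52.9.
mean of R = a·mean of D + b = (-2.3)·89 + 27 = -177.7.
σ²_D = 23² = 529.
σ²_R = a²·σ²_D = (-2.3)²·529 = 2798.41 (the additive constant 27 does not affect variance).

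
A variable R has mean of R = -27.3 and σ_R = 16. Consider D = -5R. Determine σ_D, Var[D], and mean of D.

σ_D = 80, Var[D] = 6400, mean of D = 136.5

D = -5R is linear with a = -5, b = 0.
σ_D = |a|·σ_R = |-5|·16 = 80.
Var[R] = 16² = 256.
Var[D] = a²·Var[R] = (-5)²·256 = 6400.
mean of D = a·mean of R + b = (-5)·(-27.3) = 136.5.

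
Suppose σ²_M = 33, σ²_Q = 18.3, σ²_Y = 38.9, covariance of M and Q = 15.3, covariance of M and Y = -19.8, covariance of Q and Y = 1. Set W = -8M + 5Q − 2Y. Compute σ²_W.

σ²_W = 847.5

σ²_W = a²·σ²_M + b²·σ²_Q + c²·σ²_Y + 2ab·covariance of M and Q + 2ac·covariance of M and Y + 2bc·covariance of Q and Y, with a = -8, b = 5, c = -2.
= 2112 + 457.5 + 155.6 + (-1224) + (-633.6) + (-20)
= 847.5.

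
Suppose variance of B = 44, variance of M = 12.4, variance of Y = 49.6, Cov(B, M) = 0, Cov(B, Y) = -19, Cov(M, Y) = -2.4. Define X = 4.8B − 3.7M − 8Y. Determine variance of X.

variance of X = a²·variance of B + b²·variance of M + c²·variance of Y + 2ab·Cov(B, M) + 2ac·Cov(B, Y) + 2bc·Cov(M, Y), with a = 4.8, b = -3.7, c = -8.
= 1013.76 + 169.756 + 3174.4 + 0 + 1459.2 + (-142.08)
= 5675.036.

variance of X = 5675.036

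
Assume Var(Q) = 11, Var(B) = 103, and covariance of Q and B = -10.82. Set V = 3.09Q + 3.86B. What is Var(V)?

Var(V) = a²·Var(Q) + b²·Var(B) + 2ab·covariance of Q and B with a = 3.09, b = 3.86.
= 3.09²·11 + 3.86²·103 + 2·3.09·3.86·(-10.82)
= 105.0291 + 1534.6588 + (-258.108936) = 1381.578964.

Var(V) = 1381.578964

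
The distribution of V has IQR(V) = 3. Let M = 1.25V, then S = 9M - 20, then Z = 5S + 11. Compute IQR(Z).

IQR(Z) = 168.75

IQR(M) = |1.25|·3 = 3.75.
IQR(S) = |9|·3.75 = 33.75.
IQR(Z) = |5|·33.75 = 168.75.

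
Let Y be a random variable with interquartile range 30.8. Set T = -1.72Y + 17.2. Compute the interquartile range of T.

IQR(T) = 52.976

Under T = aY + b, IQR(T) = |a|·IQR(Y) = |-1.72|·30.8 = 52.976 (shifts cancel; spread scales by |a|).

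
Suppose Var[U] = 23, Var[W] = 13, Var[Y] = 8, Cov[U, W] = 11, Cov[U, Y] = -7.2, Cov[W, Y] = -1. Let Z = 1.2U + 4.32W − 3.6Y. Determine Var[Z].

Var[Z] = 586.7712

Var[Z] = a²·Var[U] + b²·Var[W] + c²·Var[Y] + 2ab·Cov[U, W] + 2ac·Cov[U, Y] + 2bc·Cov[W, Y], with a = 1.2, b = 4.32, c = -3.6.
= 33.12 + 242.6112 + 103.68 + 114.048 + 62.208 + 31.104
= 586.7712.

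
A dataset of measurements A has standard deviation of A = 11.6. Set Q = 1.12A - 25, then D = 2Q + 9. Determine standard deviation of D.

standard deviation of D = 25.984

standard deviation of Q = |1.12|·11.6 = 12.992.
standard deviation of D = |2|·12.992 = 25.984.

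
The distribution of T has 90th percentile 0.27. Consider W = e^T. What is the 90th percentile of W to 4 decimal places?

e^T is increasing, so P_{90}(W) = g(P_{90}(T)) ≈ 1.31.

90th percentile of W = 1.31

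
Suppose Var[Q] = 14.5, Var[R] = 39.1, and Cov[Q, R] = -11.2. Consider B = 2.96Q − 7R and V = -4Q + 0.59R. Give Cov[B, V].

Cov[B, V] = -666.32268

By bilinearity, Cov[B, V] = ac·Var[Q] + bd·Var[R] + (ad+bc)·Cov[Q, R], with a=2.96, b=-7, c=-4, d=0.59.
ac·Var[Q] = 2.96·(-4)·14.5 = -171.68
bd·Var[R] = (-7)·0.59·39.1 = -161.483
(ad+bc)·Cov[Q, R] = (29.7464)·(-11.2) = -333.15968
Cov[B, V] = -171.68 + (-161.483) + (-333.15968) = -666.32268.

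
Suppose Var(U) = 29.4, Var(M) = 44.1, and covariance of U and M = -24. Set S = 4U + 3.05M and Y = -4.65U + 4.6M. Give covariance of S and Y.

covariance of S and Y = -29.337

By bilinearity, covariance of S and Y = ac·Var(U) + bd·Var(M) + (ad+bc)·covariance of U and M, with a=4, b=3.05, c=-4.65, d=4.6.
ac·Var(U) = 4·(-4.65)·29.4 = -546.84
bd·Var(M) = 3.05·4.6·44.1 = 618.723
(ad+bc)·covariance of U and M = (4.2175)·(-24) = -101.22
covariance of S and Y = -546.84 + 618.723 + (-101.22) = -29.337.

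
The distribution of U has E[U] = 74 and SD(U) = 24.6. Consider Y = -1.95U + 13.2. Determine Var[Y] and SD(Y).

Var[Y] = 2301.1209, SD(Y) = 47.97

Y = -1.95U + 13.2 is linear with a = -1.95, b = 13.2.
Var[U] = 24.6² = 605.16.
Var[Y] = a²·Var[U] = (-1.95)²·605.16 = 2301.1209 (the additive constant 13.2 does not affect variance).
SD(Y) = |a|·SD(U) = |-1.95|·24.6 = 47.97.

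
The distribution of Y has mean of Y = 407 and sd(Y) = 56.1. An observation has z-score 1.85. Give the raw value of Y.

Y = 510.785

Y = mean of Y + z·sd(Y) = 407 + 1.85·56.1 = 510.785.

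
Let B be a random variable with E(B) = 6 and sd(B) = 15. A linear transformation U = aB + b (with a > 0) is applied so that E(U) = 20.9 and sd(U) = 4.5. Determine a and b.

sd(U) = a·sd(B) (a > 0), so a = 4.5/15 = 0.3.
E(U) = a·E(B) + b, so b = 20.9 − 0.3·6 = 19.1.

a = 0.3, b = 19.1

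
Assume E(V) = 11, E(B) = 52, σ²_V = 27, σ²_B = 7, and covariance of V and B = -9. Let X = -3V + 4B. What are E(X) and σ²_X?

E(X) = (-3)·E(V) + 4·E(B) = (-3)·11 + 4·52 = 175.
σ²_X = a²·σ²_V + b²·σ²_B + 2ab·covariance of V and B with a = -3, b = 4.
= (-3)²·27 + 4²·7 + 2·(-3)·4·(-9)
= 243 + 112 + 216 = 571.

E(X) = 175, σ²_X = 571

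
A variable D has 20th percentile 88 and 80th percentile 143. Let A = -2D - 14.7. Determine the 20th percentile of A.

20th percentile of A = -300.7

Since a = -2 < 0 the transformation is decreasing, reversing order: the 20th percentile of A corresponds to the 80th percentile of D.
So P_{20}(A) = a·P_{80}(D) + b = (-2)·143 + (-14.7) = -300.7.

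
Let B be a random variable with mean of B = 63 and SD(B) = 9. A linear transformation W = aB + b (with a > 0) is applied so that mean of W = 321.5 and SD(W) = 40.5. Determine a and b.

SD(W) = a·SD(B) (a > 0), so a = 40.5/9 = 4.5.
mean of W = a·mean of B + b, so b = 321.5 − 4.5·63 = 38.

a = 4.5, b = 38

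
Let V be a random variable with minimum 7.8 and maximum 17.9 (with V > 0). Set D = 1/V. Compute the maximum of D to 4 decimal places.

max(D) = 0.1282

1/V is decreasing on this domain, so max(D) comes from min(V) = 7.8: max(D) = 1/(7.8) ≈ 0.1282.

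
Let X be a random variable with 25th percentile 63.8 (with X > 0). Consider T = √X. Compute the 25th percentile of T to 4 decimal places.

25th percentile of T = 7.9875

√X is increasing, so P_{25}(T) = g(P_{25}(X)) ≈ 7.9875.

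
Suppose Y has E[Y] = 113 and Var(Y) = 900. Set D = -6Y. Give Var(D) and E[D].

D = -6Y is linear with a = -6, b = 0.
Var(D) = a²·Var(Y) = (-6)²·900 = 32400.
E[D] = a·E[Y] + b = (-6)·113 = -678.

Var(D) = 32400, E[D] = -678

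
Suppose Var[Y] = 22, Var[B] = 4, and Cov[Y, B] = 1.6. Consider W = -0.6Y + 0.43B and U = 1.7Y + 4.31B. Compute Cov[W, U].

By bilinearity, Cov[W, U] = ac·Var[Y] + bd·Var[B] + (ad+bc)·Cov[Y, B], with a=-0.6, b=0.43, c=1.7, d=4.31.
ac·Var[Y] = (-0.6)·1.7·22 = -22.44
bd·Var[B] = 0.43·4.31·4 = 7.4132
(ad+bc)·Cov[Y, B] = (-1.855)·1.6 = -2.968
Cov[W, U] = -22.44 + 7.4132 + (-2.968) = -17.9948.

Cov[W, U] = -17.9948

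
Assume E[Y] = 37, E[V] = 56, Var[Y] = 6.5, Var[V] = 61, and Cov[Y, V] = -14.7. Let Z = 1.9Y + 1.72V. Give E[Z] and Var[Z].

E[Z] = 1.9·E[Y] + 1.72·E[V] = 1.9·37 + 1.72·56 = 166.62.
Var[Z] = a²·Var[Y] + b²·Var[V] + 2ab·Cov[Y, V] with a = 1.9, b = 1.72.
= 1.9²·6.5 + 1.72²·61 + 2·1.9·1.72·(-14.7)
= 23.465 + 180.4624 + (-96.0792) = 107.8482.

E[Z] = 166.62, Var[Z] = 107.8482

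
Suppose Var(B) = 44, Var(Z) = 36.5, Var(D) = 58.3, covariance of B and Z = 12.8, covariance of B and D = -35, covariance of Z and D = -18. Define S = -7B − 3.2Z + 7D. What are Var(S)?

Var(S) = a²·Var(B) + b²·Var(Z) + c²·Var(D) + 2ab·covariance of B and Z + 2ac·covariance of B and D + 2bc·covariance of Z and D, with a = -7, b = -3.2, c = 7.
= 2156 + 373.76 + 2856.7 + 573.44 + 3430 + 806.4
= 10196.3.

Var(S) = 10196.3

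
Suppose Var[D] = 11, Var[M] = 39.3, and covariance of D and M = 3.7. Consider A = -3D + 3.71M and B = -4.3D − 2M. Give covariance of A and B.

By bilinearity, covariance of A and B = ac·Var[D] + bd·Var[M] + (ad+bc)·covariance of D and M, with a=-3, b=3.71, c=-4.3, d=-2.
ac·Var[D] = (-3)·(-4.3)·11 = 141.9
bd·Var[M] = 3.71·(-2)·39.3 = -291.606
(ad+bc)·covariance of D and M = (-9.953)·3.7 = -36.8261
covariance of A and B = 141.9 + (-291.606) + (-36.8261) = -186.5321.

covariance of A and B = -186.5321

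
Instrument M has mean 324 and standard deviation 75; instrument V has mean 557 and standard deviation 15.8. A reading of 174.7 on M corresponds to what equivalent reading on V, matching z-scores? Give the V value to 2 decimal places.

V = 525.55

z = (174.7 − 324)/75 ≈ -1.9907.
V = 557 + z·15.8 = 557 + (174.7 − 324)·15.8/75 ≈ 525.55.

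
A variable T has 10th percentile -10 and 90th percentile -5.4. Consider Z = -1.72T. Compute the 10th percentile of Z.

10th percentile of Z = 9.288

Since a = -1.72 < 0 the transformation is decreasing, reversing order: the 10th percentile of Z corresponds to the 90th percentile of T.
So P_{10}(Z) = a·P_{90}(T) + b = (-1.72)·(-5.4) = 9.288.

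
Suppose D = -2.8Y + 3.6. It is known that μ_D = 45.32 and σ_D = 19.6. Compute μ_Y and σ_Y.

From D = -2.8Y + 3.6: μ_D = a·μ_Y + b, so μ_Y = (μ_D − b)/a = (45.32 − 3.6)/(-2.8) = -14.9.
σ_D = |a|·σ_Y, so σ_Y = 19.6/|-2.8| = 7.

μ_Y = -14.9, σ_Y = 7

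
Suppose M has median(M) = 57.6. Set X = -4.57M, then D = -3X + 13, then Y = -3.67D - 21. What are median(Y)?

median(Y) = -2966.89432

median(X) = (-4.57)·57.6 = -263.232.
median(D) = (-3)·(-263.232) + 13 = 802.696.
median(Y) = (-3.67)·802.696 + (-21) = -2966.89432.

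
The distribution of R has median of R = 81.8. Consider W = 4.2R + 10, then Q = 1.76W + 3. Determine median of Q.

median of W = 4.2·81.8 + 10 = 353.56.
median of Q = 1.76·353.56 + 3 = 625.2656.

median of Q = 625.2656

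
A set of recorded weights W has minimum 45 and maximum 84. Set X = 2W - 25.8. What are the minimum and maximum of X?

min(X) = 64.2, max(X) = 142.2

a = 2 > 0, so min(X) = a·min(W)+b = 2·45 + (-25.8) = 64.2 and max(X) = 2·84 + (-25.8) = 142.2.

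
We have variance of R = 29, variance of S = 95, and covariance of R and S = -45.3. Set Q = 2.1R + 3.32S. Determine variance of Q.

variance of Q = 543.3548

variance of Q = a²·variance of R + b²·variance of S + 2ab·covariance of R and S with a = 2.1, b = 3.32.
= 2.1²·29 + 3.32²·95 + 2·2.1·3.32·(-45.3)
= 127.89 + 1047.128 + (-631.6632) = 543.3548.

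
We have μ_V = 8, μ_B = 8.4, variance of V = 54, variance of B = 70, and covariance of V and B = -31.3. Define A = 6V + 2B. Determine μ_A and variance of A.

μ_A = 64.8, variance of A = 1472.8

μ_A = 6·μ_V + 2·μ_B = 6·8 + 2·8.4 = 64.8.
variance of A = a²·variance of V + b²·variance of B + 2ab·covariance of V and B with a = 6, b = 2.
= 6²·54 + 2²·70 + 2·6·2·(-31.3)
= 1944 + 280 + (-751.2) = 1472.8.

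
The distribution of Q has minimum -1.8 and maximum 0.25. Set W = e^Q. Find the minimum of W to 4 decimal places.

e^Q is increasing on this domain, so min(W) comes from min(Q) = -1.8: min(W) = exp(-1.8) ≈ 0.1653.

min(W) = 0.1653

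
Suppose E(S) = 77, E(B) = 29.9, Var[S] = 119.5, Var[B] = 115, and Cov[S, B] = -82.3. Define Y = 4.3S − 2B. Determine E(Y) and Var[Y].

E(Y) = 4.3·E(S) + (-2)·E(B) = 4.3·77 + (-2)·29.9 = 271.3.
Var[Y] = a²·Var[S] + b²·Var[B] + 2ab·Cov[S, B] with a = 4.3, b = -2.
= 4.3²·119.5 + (-2)²·115 + 2·4.3·(-2)·(-82.3)
= 2209.555 + 460 + 1415.56 = 4085.115.

E(Y) = 271.3, Var[Y] = 4085.115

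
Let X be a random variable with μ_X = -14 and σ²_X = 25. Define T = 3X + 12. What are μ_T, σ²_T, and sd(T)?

μ_T = -30, σ²_T = 225, sd(T) = 15

T = 3X + 12 is linear with a = 3, b = 12.
μ_T = a·μ_X + b = 3·(-14) + 12 = -30.
σ²_T = a²·σ²_X = 3²·25 = 225 (the additive constant 12 does not affect variance).
sd(X) = √25 = 5.
sd(T) = |a|·sd(X) = |3|·5 = 15.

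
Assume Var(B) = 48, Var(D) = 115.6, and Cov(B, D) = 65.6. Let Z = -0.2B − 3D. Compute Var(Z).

Var(Z) = a²·Var(B) + b²·Var(D) + 2ab·Cov(B, D) with a = -0.2, b = -3.
= (-0.2)²·48 + (-3)²·115.6 + 2·(-0.2)·(-3)·65.6
= 1.92 + 1040.4 + 78.72 = 1121.04.

Var(Z) = 1121.04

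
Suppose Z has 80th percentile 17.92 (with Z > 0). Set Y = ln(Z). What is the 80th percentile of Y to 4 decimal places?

80th percentile of Y = 2.8859

ln(Z) is increasing, so P_{80}(Y) = g(P_{80}(Z)) ≈ 2.8859.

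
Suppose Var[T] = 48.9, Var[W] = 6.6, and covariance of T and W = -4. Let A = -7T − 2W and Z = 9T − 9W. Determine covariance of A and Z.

By bilinearity, covariance of A and Z = ac·Var[T] + bd·Var[W] + (ad+bc)·covariance of T and W, with a=-7, b=-2, c=9, d=-9.
ac·Var[T] = (-7)·9·48.9 = -3080.7
bd·Var[W] = (-2)·(-9)·6.6 = 118.8
(ad+bc)·covariance of T and W = (45)·(-4) = -180
covariance of A and Z = -3080.7 + 118.8 + (-180) = -3141.9.

covariance of A and Z = -3141.9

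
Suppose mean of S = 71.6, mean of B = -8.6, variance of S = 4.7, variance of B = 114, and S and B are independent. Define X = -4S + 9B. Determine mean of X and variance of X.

mean of X = -363.8, variance of X = 9309.2

mean of X = (-4)·mean of S + 9·mean of B = (-4)·71.6 + 9·(-8.6) = -363.8.
variance of X = a²·variance of S + b²·variance of B + 2ab·covariance of S and B with a = -4, b = 9.
Independence gives covariance of S and B = 0.
= (-4)²·4.7 + 9²·114 + 2·(-4)·9·0
= 75.2 + 9234 + 0 = 9309.2.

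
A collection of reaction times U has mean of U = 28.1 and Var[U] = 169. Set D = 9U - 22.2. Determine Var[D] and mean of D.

Var[D] = 13689, mean of D = 230.7

D = 9U - 22.2 is linear with a = 9, b = -22.2.
Var[D] = a²·Var[U] = 9²·169 = 13689 (the additive constant -22.2 does not affect variance).
mean of D = a·mean of U + b = 9·28.1 + (-22.2) = 230.7.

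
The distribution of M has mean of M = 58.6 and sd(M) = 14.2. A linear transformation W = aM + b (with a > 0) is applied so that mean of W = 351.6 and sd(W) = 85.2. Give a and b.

a = 6, b = 0

sd(W) = a·sd(M) (a > 0), so a = 85.2/14.2 = 6.
mean of W = a·mean of M + b, so b = 351.6 − 6·58.6 = 0.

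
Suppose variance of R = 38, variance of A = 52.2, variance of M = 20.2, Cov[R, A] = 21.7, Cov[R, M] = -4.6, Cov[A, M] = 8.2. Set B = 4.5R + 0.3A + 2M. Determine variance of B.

variance of B = a²·variance of R + b²·variance of A + c²·variance of M + 2ab·Cov[R, A] + 2ac·Cov[R, M] + 2bc·Cov[A, M], with a = 4.5, b = 0.3, c = 2.
= 769.5 + 4.698 + 80.8 + 58.59 + (-82.8) + 9.84
= 840.628.

variance of B = 840.628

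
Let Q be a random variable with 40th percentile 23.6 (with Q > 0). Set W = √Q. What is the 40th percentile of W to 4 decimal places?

√Q is increasing, so P_{40}(W) = g(P_{40}(Q)) ≈ 4.858.

40th percentile of W = 4.858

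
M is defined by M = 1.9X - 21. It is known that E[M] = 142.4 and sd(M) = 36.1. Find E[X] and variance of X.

From M = 1.9X - 21: E[M] = a·E[X] + b, so E[X] = (E[M] − b)/a = (142.4 − (-21))/1.9 = 86.
variance of M = 36.1² = 1303.21.
variance of M = a²·variance of X, so variance of X = 1303.21/1.9² = 361.

E[X] = 86, variance of X = 361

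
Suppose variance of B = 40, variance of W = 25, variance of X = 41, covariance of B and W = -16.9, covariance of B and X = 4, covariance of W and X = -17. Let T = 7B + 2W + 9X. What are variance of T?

variance of T = a²·variance of B + b²·variance of W + c²·variance of X + 2ab·covariance of B and W + 2ac·covariance of B and X + 2bc·covariance of W and X, with a = 7, b = 2, c = 9.
= 1960 + 100 + 3321 + (-473.2) + 504 + (-612)
= 4799.8.

variance of T = 4799.8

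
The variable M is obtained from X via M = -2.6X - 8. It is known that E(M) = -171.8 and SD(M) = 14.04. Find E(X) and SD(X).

From M = -2.6X - 8: E(M) = a·E(X) + b, so E(X) = (E(M) − b)/a = (-171.8 − (-8))/(-2.6) = 63.
SD(M) = |a|·SD(X), so SD(X) = 14.04/|-2.6| = 5.4.

E(X) = 63, SD(X) = 5.4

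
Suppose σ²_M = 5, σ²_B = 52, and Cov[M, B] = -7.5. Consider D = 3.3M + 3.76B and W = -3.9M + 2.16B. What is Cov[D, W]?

By bilinearity, Cov[D, W] = ac·σ²_M + bd·σ²_B + (ad+bc)·Cov[M, B], with a=3.3, b=3.76, c=-3.9, d=2.16.
ac·σ²_M = 3.3·(-3.9)·5 = -64.35
bd·σ²_B = 3.76·2.16·52 = 422.3232
(ad+bc)·Cov[M, B] = (-7.536)·(-7.5) = 56.52
Cov[D, W] = -64.35 + 422.3232 + 56.52 = 414.4932.

Cov[D, W] = 414.4932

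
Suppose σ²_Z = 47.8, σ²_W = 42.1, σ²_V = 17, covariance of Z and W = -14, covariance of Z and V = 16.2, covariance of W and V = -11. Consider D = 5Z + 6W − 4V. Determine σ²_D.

σ²_D = 2022.6

σ²_D = a²·σ²_Z + b²·σ²_W + c²·σ²_V + 2ab·covariance of Z and W + 2ac·covariance of Z and V + 2bc·covariance of W and V, with a = 5, b = 6, c = -4.
= 1195 + 1515.6 + 272 + (-840) + (-648) + 528
= 2022.6.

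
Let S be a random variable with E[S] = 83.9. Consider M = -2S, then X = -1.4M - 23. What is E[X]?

E[X] = 211.92

E[M] = (-2)·83.9 = -167.8.
E[X] = (-1.4)·(-167.8) + (-23) = 211.92.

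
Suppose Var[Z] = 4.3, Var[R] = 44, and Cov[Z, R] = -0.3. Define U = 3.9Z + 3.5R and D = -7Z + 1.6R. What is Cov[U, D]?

Cov[U, D] = 134.488

By bilinearity, Cov[U, D] = ac·Var[Z] + bd·Var[R] + (ad+bc)·Cov[Z, R], with a=3.9, b=3.5, c=-7, d=1.6.
ac·Var[Z] = 3.9·(-7)·4.3 = -117.39
bd·Var[R] = 3.5·1.6·44 = 246.4
(ad+bc)·Cov[Z, R] = (-18.26)·(-0.3) = 5.478
Cov[U, D] = -117.39 + 246.4 + 5.478 = 134.488.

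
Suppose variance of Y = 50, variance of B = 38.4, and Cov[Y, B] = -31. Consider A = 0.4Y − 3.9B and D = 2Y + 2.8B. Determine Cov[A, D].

Cov[A, D] = -172.248

By bilinearity, Cov[A, D] = ac·variance of Y + bd·variance of B + (ad+bc)·Cov[Y, B], with a=0.4, b=-3.9, c=2, d=2.8.
ac·variance of Y = 0.4·2·50 = 40
bd·variance of B = (-3.9)·2.8·38.4 = -419.328
(ad+bc)·Cov[Y, B] = (-6.68)·(-31) = 207.08
Cov[A, D] = 40 + (-419.328) + 207.08 = -172.248.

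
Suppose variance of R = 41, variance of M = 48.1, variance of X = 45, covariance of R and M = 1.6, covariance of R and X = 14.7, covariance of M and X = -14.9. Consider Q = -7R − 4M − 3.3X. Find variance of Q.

variance of Q = a²·variance of R + b²·variance of M + c²·variance of X + 2ab·covariance of R and M + 2ac·covariance of R and X + 2bc·covariance of M and X, with a = -7, b = -4, c = -3.3.
= 2009 + 769.6 + 490.05 + 89.6 + 679.14 + (-393.36)
= 3644.03.

variance of Q = 3644.03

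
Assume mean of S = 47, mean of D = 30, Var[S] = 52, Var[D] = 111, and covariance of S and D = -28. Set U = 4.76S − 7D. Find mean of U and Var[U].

mean of U = 4.76·mean of S + (-7)·mean of D = 4.76·47 + (-7)·30 = 13.72.
Var[U] = a²·Var[S] + b²·Var[D] + 2ab·covariance of S and D with a = 4.76, b = -7.
= 4.76²·52 + (-7)²·111 + 2·4.76·(-7)·(-28)
= 1178.1952 + 5439 + 1865.92 = 8483.1152.

mean of U = 13.72, Var[U] = 8483.1152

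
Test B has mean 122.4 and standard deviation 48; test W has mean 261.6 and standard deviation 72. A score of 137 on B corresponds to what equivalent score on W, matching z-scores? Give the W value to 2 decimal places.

z = (137 − 122.4)/48 ≈ 0.3042.
W = 261.6 + z·72 = 261.6 + (137 − 122.4)·72/48 = 283.50.

W = 283.50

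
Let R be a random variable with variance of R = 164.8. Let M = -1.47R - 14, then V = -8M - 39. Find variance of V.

variance of V = 22791.44448

variance of M = (-1.47)²·164.8 = 356.11632.
variance of V = (-8)²·356.11632 = 22791.44448.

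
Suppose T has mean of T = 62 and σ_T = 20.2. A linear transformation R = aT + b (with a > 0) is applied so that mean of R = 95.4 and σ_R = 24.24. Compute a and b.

σ_R = a·σ_T (a > 0), so a = 24.24/20.2 = 1.2.
mean of R = a·mean of T + b, so b = 95.4 − 1.2·62 = 21.

a = 1.2, b = 21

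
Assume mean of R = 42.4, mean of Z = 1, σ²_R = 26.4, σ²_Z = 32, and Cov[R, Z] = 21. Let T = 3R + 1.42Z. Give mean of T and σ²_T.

mean of T = 128.62, σ²_T = 481.0448

mean of T = 3·mean of R + 1.42·mean of Z = 3·42.4 + 1.42·1 = 128.62.
σ²_T = a²·σ²_R + b²·σ²_Z + 2ab·Cov[R, Z] with a = 3, b = 1.42.
= 3²·26.4 + 1.42²·32 + 2·3·1.42·21
= 237.6 + 64.5248 + 178.92 = 481.0448.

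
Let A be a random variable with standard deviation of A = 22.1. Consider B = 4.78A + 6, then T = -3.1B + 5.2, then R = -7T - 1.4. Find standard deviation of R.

standard deviation of R = 2292.3446

standard deviation of B = |4.78|·22.1 = 105.638.
standard deviation of T = |-3.1|·105.638 = 327.4778.
standard deviation of R = |-7|·327.4778 = 2292.3446.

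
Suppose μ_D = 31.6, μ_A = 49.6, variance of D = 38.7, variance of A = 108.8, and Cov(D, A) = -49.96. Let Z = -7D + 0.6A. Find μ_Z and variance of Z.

μ_Z = -191.44, variance of Z = 2355.132

μ_Z = (-7)·μ_D + 0.6·μ_A = (-7)·31.6 + 0.6·49.6 = -191.44.
variance of Z = a²·variance of D + b²·variance of A + 2ab·Cov(D, A) with a = -7, b = 0.6.
= (-7)²·38.7 + 0.6²·108.8 + 2·(-7)·0.6·(-49.96)
= 1896.3 + 39.168 + 419.664 = 2355.132.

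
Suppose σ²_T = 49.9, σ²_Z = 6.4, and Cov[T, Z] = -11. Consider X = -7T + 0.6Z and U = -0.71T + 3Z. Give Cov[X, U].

By bilinearity, Cov[X, U] = ac·σ²_T + bd·σ²_Z + (ad+bc)·Cov[T, Z], with a=-7, b=0.6, c=-0.71, d=3.
ac·σ²_T = (-7)·(-0.71)·49.9 = 248.003
bd·σ²_Z = 0.6·3·6.4 = 11.52
(ad+bc)·Cov[T, Z] = (-21.426)·(-11) = 235.686
Cov[X, U] = 248.003 + 11.52 + 235.686 = 495.209.

Cov[X, U] = 495.209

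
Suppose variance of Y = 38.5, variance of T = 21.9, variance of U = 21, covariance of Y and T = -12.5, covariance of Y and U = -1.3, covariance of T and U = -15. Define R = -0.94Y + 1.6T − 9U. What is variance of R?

variance of R = a²·variance of Y + b²·variance of T + c²·variance of U + 2ab·covariance of Y and T + 2ac·covariance of Y and U + 2bc·covariance of T and U, with a = -0.94, b = 1.6, c = -9.
= 34.0186 + 56.064 + 1701 + 37.6 + (-21.996) + 432
= 2238.6866.

variance of R = 2238.6866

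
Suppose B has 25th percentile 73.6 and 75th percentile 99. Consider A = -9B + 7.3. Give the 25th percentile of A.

Since a = -9 < 0 the transformation is decreasing, reversing order: the 25th percentile of A corresponds to the 75th percentile of B.
So P_{25}(A) = a·P_{75}(B) + b = (-9)·99 + 7.3 = -883.7.

25th percentile of A = -883.7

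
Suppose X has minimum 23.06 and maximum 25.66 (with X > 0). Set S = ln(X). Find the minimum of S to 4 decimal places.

ln(X) is increasing on this domain, so min(S) comes from min(X) = 23.06: min(S) = ln(23.06) ≈ 3.1381.

min(S) = 3.1381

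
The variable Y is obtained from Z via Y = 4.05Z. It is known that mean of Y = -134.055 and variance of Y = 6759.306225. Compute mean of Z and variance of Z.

From Y = 4.05Z: mean of Y = a·mean of Z + b, so mean of Z = (mean of Y − b)/a = (-134.055 − 0)/4.05 = -33.1.
variance of Y = a²·variance of Z, so variance of Z = 6759.306225/4.05² = 412.09.

mean of Z = -33.1, variance of Z = 412.09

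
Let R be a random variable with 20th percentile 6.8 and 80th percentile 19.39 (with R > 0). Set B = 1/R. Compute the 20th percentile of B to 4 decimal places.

1/R is decreasing on R > 0, so percentile order reverses: P_{20}(B) uses P_{80}(R) = 19.39.
P_{20}(B) = 1/19.39 ≈ 0.0516.

20th percentile of B = 0.0516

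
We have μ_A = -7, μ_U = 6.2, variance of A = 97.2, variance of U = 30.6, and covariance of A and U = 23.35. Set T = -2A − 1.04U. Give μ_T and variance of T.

μ_T = (-2)·μ_A + (-1.04)·μ_U = (-2)·(-7) + (-1.04)·6.2 = 7.552.
variance of T = a²·variance of A + b²·variance of U + 2ab·covariance of A and U with a = -2, b = -1.04.
= (-2)²·97.2 + (-1.04)²·30.6 + 2·(-2)·(-1.04)·23.35
= 388.8 + 33.09696 + 97.136 = 519.03296.

μ_T = 7.552, variance of T = 519.03296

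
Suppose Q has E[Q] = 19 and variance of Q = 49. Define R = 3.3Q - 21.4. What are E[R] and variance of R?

R = 3.3Q - 21.4 is linear with a = 3.3, b = -21.4.
E[R] = a·E[Q] + b = 3.3·19 + (-21.4) = 41.3.
variance of R = a²·variance of Q = 3.3²·49 = 533.61 (the additive constant -21.4 does not affect variance).

E[R] = 41.3, variance of R = 533.61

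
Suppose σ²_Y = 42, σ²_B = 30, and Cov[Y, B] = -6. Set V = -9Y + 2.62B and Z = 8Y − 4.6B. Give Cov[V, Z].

Cov[V, Z] = -3759.72

By bilinearity, Cov[V, Z] = ac·σ²_Y + bd·σ²_B + (ad+bc)·Cov[Y, B], with a=-9, b=2.62, c=8, d=-4.6.
ac·σ²_Y = (-9)·8·42 = -3024
bd·σ²_B = 2.62·(-4.6)·30 = -361.56
(ad+bc)·Cov[Y, B] = (62.36)·(-6) = -374.16
Cov[V, Z] = -3024 + (-361.56) + (-374.16) = -3759.72.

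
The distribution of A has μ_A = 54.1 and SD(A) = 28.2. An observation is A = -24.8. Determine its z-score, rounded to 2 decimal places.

z = (A − μ_A) / SD(A) = (-24.8 − 54.1) / 28.2 ≈ -2.80.

z = -2.80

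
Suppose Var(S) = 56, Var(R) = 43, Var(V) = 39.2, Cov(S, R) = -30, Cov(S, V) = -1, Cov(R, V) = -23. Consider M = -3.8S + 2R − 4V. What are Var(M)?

Var(M) = 2401.44

Var(M) = a²·Var(S) + b²·Var(R) + c²·Var(V) + 2ab·Cov(S, R) + 2ac·Cov(S, V) + 2bc·Cov(R, V), with a = -3.8, b = 2, c = -4.
= 808.64 + 172 + 627.2 + 456 + (-30.4) + 368
= 2401.44.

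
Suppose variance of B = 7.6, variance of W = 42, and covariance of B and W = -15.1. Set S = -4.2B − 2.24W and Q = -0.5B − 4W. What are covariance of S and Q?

covariance of S and Q = 121.688

By bilinearity, covariance of S and Q = ac·variance of B + bd·variance of W + (ad+bc)·covariance of B and W, with a=-4.2, b=-2.24, c=-0.5, d=-4.
ac·variance of B = (-4.2)·(-0.5)·7.6 = 15.96
bd·variance of W = (-2.24)·(-4)·42 = 376.32
(ad+bc)·covariance of B and W = (17.92)·(-15.1) = -270.592
covariance of S and Q = 15.96 + 376.32 + (-270.592) = 121.688.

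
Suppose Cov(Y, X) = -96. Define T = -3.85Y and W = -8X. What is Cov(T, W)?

Cov(T, W) = -2956.8

Cov(T, W) = a·c·Cov(Y, X) = (-3.85)·(-8)·(-96) = -2956.8. Additive constants drop out.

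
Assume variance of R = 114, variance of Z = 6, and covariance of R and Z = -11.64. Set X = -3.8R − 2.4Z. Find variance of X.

variance of X = a²·variance of R + b²·variance of Z + 2ab·covariance of R and Z with a = -3.8, b = -2.4.
= (-3.8)²·114 + (-2.4)²·6 + 2·(-3.8)·(-2.4)·(-11.64)
= 1646.16 + 34.56 + (-212.3136) = 1468.4064.

variance of X = 1468.4064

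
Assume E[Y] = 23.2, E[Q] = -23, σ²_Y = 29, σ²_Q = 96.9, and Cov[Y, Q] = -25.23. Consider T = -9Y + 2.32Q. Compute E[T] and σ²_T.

E[T] = -262.16, σ²_T = 3924.15936

E[T] = (-9)·E[Y] + 2.32·E[Q] = (-9)·23.2 + 2.32·(-23) = -262.16.
σ²_T = a²·σ²_Y + b²·σ²_Q + 2ab·Cov[Y, Q] with a = -9, b = 2.32.
= (-9)²·29 + 2.32²·96.9 + 2·(-9)·2.32·(-25.23)
= 2349 + 521.55456 + 1053.6048 = 3924.15936.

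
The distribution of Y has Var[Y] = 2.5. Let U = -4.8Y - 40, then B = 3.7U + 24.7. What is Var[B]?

Var[U] = (-4.8)²·2.5 = 57.6.
Var[B] = 3.7²·57.6 = 788.544.

Var[B] = 788.544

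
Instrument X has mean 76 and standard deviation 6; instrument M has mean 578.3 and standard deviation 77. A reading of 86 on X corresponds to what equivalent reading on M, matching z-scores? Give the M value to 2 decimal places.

z = (86 − 76)/6 ≈ 1.6667.
M = 578.3 + z·77 = 578.3 + (86 − 76)·77/6 ≈ 706.63.

M = 706.63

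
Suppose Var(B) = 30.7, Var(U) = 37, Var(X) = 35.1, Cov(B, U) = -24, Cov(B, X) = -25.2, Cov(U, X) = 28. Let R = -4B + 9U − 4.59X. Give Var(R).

Var(R) = 2716.98631

Var(R) = a²·Var(B) + b²·Var(U) + c²·Var(X) + 2ab·Cov(B, U) + 2ac·Cov(B, X) + 2bc·Cov(U, X), with a = -4, b = 9, c = -4.59.
= 491.2 + 2997 + 739.49031 + 1728 + (-925.344) + (-2313.36)
= 2716.98631.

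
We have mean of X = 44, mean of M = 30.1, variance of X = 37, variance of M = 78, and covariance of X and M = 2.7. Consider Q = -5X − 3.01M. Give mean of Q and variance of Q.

mean of Q = -310.601, variance of Q = 1712.9578

mean of Q = (-5)·mean of X + (-3.01)·mean of M = (-5)·44 + (-3.01)·30.1 = -310.601.
variance of Q = a²·variance of X + b²·variance of M + 2ab·covariance of X and M with a = -5, b = -3.01.
= (-5)²·37 + (-3.01)²·78 + 2·(-5)·(-3.01)·2.7
= 925 + 706.6878 + 81.27 = 1712.9578.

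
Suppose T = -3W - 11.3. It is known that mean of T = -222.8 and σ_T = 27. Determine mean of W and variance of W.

From T = -3W - 11.3: mean of T = a·mean of W + b, so mean of W = (mean of T − b)/a = (-222.8 − (-11.3))/(-3) = 70.5.
variance of T = 27² = 729.
variance of T = a²·variance of W, so variance of W = 729/(-3)² = 81.

mean of W = 70.5, variance of W = 81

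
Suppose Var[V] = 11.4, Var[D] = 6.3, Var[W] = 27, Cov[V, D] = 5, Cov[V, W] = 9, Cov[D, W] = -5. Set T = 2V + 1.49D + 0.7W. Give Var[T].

Var[T] = 117.38663

Var[T] = a²·Var[V] + b²·Var[D] + c²·Var[W] + 2ab·Cov[V, D] + 2ac·Cov[V, W] + 2bc·Cov[D, W], with a = 2, b = 1.49, c = 0.7.
= 45.6 + 13.98663 + 13.23 + 29.8 + 25.2 + (-10.43)
= 117.38663.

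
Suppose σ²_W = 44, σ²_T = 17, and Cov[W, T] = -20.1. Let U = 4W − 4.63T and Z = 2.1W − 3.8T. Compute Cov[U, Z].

By bilinearity, Cov[U, Z] = ac·σ²_W + bd·σ²_T + (ad+bc)·Cov[W, T], with a=4, b=-4.63, c=2.1, d=-3.8.
ac·σ²_W = 4·2.1·44 = 369.6
bd·σ²_T = (-4.63)·(-3.8)·17 = 299.098
(ad+bc)·Cov[W, T] = (-24.923)·(-20.1) = 500.9523
Cov[U, Z] = 369.6 + 299.098 + 500.9523 = 1169.6503.

Cov[U, Z] = 1169.6503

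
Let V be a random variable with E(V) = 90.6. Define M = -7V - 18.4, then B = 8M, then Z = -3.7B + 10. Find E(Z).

E(Z) = 19326.96

E(M) = (-7)·90.6 + (-18.4) = -652.6.
E(B) = 8·(-652.6) = -5220.8.
E(Z) = (-3.7)·(-5220.8) + 10 = 19326.96.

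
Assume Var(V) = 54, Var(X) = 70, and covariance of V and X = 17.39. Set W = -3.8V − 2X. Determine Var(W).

Var(W) = 1324.088

Var(W) = a²·Var(V) + b²·Var(X) + 2ab·covariance of V and X with a = -3.8, b = -2.
= (-3.8)²·54 + (-2)²·70 + 2·(-3.8)·(-2)·17.39
= 779.76 + 280 + 264.328 = 1324.088.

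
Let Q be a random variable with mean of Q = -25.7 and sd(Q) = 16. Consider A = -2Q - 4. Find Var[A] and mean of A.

Var[A] = 1024, mean of A = 47.4

A = -2Q - 4 is linear with a = -2, b = -4.
Var[Q] = 16² = 256.
Var[A] = a²·Var[Q] = (-2)²·256 = 1024 (the additive constant -4 does not affect variance).
mean of A = a·mean of Q + b = (-2)·(-25.7) + (-4) = 47.4.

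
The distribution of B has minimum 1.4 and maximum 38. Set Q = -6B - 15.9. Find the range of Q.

Range(Q) = 219.6

Range of B = 38 − 1.4 = 36.6.
Range(Q) = |a|·Range(B) = |-6|·36.6 = 219.6.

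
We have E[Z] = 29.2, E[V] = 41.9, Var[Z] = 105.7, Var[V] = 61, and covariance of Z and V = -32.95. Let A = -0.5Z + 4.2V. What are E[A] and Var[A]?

E[A] = (-0.5)·E[Z] + 4.2·E[V] = (-0.5)·29.2 + 4.2·41.9 = 161.38.
Var[A] = a²·Var[Z] + b²·Var[V] + 2ab·covariance of Z and V with a = -0.5, b = 4.2.
= (-0.5)²·105.7 + 4.2²·61 + 2·(-0.5)·4.2·(-32.95)
= 26.425 + 1076.04 + 138.39 = 1240.855.

E[A] = 161.38, Var[A] = 1240.855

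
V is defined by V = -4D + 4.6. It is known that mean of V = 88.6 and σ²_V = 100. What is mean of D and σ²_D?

mean of D = -21, σ²_D = 6.25

From V = -4D + 4.6: mean of V = a·mean of D + b, so mean of D = (mean of V − b)/a = (88.6 − 4.6)/(-4) = -21.
σ²_V = a²·σ²_D, so σ²_D = 100/(-4)² = 6.25.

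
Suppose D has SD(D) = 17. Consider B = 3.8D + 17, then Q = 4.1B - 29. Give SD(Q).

SD(Q) = 264.86

SD(B) = |3.8|·17 = 64.6.
SD(Q) = |4.1|·64.6 = 264.86.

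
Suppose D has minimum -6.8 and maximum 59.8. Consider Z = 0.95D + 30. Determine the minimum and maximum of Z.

min(Z) = 23.54, max(Z) = 86.81

a = 0.95 > 0, so min(Z) = a·min(D)+b = 0.95·(-6.8) + 30 = 23.54 and max(Z) = 0.95·59.8 + 30 = 86.81.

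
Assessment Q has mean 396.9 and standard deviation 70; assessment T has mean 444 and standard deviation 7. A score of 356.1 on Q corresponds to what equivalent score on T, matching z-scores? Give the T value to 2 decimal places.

T = 439.92

z = (356.1 − 396.9)/70 ≈ -0.5829.
T = 444 + z·7 = 444 + (356.1 − 396.9)·7/70 = 439.92.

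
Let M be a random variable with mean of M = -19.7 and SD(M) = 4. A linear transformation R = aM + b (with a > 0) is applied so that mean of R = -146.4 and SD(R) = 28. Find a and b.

SD(R) = a·SD(M) (a > 0), so a = 28/4 = 7.
mean of R = a·mean of M + b, so b = -146.4 − 7·(-19.7) = -8.5.

a = 7, b = -8.5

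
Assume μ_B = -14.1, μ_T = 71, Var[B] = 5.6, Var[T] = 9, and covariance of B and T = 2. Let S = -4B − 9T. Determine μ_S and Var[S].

μ_S = (-4)·μ_B + (-9)·μ_T = (-4)·(-14.1) + (-9)·71 = -582.6.
Var[S] = a²·Var[B] + b²·Var[T] + 2ab·covariance of B and T with a = -4, b = -9.
= (-4)²·5.6 + (-9)²·9 + 2·(-4)·(-9)·2
= 89.6 + 729 + 144 = 962.6.

μ_S = -582.6, Var[S] = 962.6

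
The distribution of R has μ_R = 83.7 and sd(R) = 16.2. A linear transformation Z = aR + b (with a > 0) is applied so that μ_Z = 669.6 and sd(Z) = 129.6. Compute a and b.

sd(Z) = a·sd(R) (a > 0), so a = 129.6/16.2 = 8.
μ_Z = a·μ_R + b, so b = 669.6 − 8·83.7 = 0.

a = 8, b = 0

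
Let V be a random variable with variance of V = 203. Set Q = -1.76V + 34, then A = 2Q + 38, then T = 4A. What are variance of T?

variance of Q = (-1.76)²·203 = 628.8128.
variance of A = 2²·628.8128 = 2515.2512.
variance of T = 4²·2515.2512 = 40244.0192.

variance of T = 40244.0192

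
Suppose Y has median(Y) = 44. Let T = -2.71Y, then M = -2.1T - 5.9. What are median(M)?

median(T) = (-2.71)·44 = -119.24.
median(M) = (-2.1)·(-119.24) + (-5.9) = 244.504.

median(M) = 244.504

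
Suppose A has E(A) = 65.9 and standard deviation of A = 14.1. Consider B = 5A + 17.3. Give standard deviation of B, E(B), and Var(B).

B = 5A + 17.3 is linear with a = 5, b = 17.3.
standard deviation of B = |a|·standard deviation of A = |5|·14.1 = 70.5.
E(B) = a·E(A) + b = 5·65.9 + 17.3 = 346.8.
Var(A) = 14.1² = 198.81.
Var(B) = a²·Var(A) = 5²·198.81 = 4970.25 (the additive constant 17.3 does not affect variance).

standard deviation of B = 70.5, E(B) = 346.8, Var(B) = 4970.25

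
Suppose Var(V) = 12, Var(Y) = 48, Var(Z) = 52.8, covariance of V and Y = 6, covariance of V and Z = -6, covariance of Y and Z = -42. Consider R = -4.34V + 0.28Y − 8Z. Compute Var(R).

Var(R) = a²·Var(V) + b²·Var(Y) + c²·Var(Z) + 2ab·covariance of V and Y + 2ac·covariance of V and Z + 2bc·covariance of Y and Z, with a = -4.34, b = 0.28, c = -8.
= 226.0272 + 3.7632 + 3379.2 + (-14.5824) + (-416.64) + 188.16
= 3365.928.

Var(R) = 3365.928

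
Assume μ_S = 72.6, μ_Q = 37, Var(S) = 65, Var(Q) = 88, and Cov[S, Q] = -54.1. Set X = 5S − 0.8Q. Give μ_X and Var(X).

μ_X = 5·μ_S + (-0.8)·μ_Q = 5·72.6 + (-0.8)·37 = 333.4.
Var(X) = a²·Var(S) + b²·Var(Q) + 2ab·Cov[S, Q] with a = 5, b = -0.8.
= 5²·65 + (-0.8)²·88 + 2·5·(-0.8)·(-54.1)
= 1625 + 56.32 + 432.8 = 2114.12.

μ_X = 333.4, Var(X) = 2114.12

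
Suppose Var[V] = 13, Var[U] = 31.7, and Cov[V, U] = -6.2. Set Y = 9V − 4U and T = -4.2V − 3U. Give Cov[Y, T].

Cov[Y, T] = -47.76

By bilinearity, Cov[Y, T] = ac·Var[V] + bd·Var[U] + (ad+bc)·Cov[V, U], with a=9, b=-4, c=-4.2, d=-3.
ac·Var[V] = 9·(-4.2)·13 = -491.4
bd·Var[U] = (-4)·(-3)·31.7 = 380.4
(ad+bc)·Cov[V, U] = (-10.2)·(-6.2) = 63.24
Cov[Y, T] = -491.4 + 380.4 + 63.24 = -47.76.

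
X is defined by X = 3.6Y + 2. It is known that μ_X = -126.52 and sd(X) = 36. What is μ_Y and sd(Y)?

From X = 3.6Y + 2: μ_X = a·μ_Y + b, so μ_Y = (μ_X − b)/a = (-126.52 − 2)/3.6 = -35.7.
sd(X) = |a|·sd(Y), so sd(Y) = 36/|3.6| = 10.

μ_Y = -35.7, sd(Y) = 10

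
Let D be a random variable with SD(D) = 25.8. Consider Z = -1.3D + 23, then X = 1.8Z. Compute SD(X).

SD(X) = 60.372

SD(Z) = |-1.3|·25.8 = 33.54.
SD(X) = |1.8|·33.54 = 60.372.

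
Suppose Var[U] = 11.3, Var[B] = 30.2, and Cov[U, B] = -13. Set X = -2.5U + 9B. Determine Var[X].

Var[X] = 3101.825

Var[X] = a²·Var[U] + b²·Var[B] + 2ab·Cov[U, B] with a = -2.5, b = 9.
= (-2.5)²·11.3 + 9²·30.2 + 2·(-2.5)·9·(-13)
= 70.625 + 2446.2 + 585 = 3101.825.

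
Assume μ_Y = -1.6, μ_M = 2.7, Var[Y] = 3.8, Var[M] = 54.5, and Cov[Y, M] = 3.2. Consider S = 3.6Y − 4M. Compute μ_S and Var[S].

μ_S = -16.56, Var[S] = 829.088

μ_S = 3.6·μ_Y + (-4)·μ_M = 3.6·(-1.6) + (-4)·2.7 = -16.56.
Var[S] = a²·Var[Y] + b²·Var[M] + 2ab·Cov[Y, M] with a = 3.6, b = -4.
= 3.6²·3.8 + (-4)²·54.5 + 2·3.6·(-4)·3.2
= 49.248 + 872 + (-92.16) = 829.088.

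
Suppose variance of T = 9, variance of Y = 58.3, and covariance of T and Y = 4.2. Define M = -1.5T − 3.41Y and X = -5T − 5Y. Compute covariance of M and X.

By bilinearity, covariance of M and X = ac·variance of T + bd·variance of Y + (ad+bc)·covariance of T and Y, with a=-1.5, b=-3.41, c=-5, d=-5.
ac·variance of T = (-1.5)·(-5)·9 = 67.5
bd·variance of Y = (-3.41)·(-5)·58.3 = 994.015
(ad+bc)·covariance of T and Y = (24.55)·4.2 = 103.11
covariance of M and X = 67.5 + 994.015 + 103.11 = 1164.625.

covariance of M and X = 1164.625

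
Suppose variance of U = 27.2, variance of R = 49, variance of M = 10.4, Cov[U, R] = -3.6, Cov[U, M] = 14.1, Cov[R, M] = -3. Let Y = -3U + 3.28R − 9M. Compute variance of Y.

variance of Y = 2623.7296

variance of Y = a²·variance of U + b²·variance of R + c²·variance of M + 2ab·Cov[U, R] + 2ac·Cov[U, M] + 2bc·Cov[R, M], with a = -3, b = 3.28, c = -9.
= 244.8 + 527.1616 + 842.4 + 70.848 + 761.4 + 177.12
= 2623.7296.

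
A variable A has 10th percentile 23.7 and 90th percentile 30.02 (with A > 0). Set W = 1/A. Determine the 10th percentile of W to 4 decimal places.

1/A is decreasing on A > 0, so percentile order reverses: P_{10}(W) uses P_{90}(A) = 30.02.
P_{10}(W) = 1/30.02 ≈ 0.0333.

10th percentile of W = 0.0333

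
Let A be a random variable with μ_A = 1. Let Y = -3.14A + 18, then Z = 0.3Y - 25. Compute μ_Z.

μ_Y = (-3.14)·1 + 18 = 14.86.
μ_Z = 0.3·14.86 + (-25) = -20.542.

μ_Z = -20.542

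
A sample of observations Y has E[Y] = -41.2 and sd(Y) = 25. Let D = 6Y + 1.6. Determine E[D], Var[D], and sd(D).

D = 6Y + 1.6 is linear with a = 6, b = 1.6.
E[D] = a·E[Y] + b = 6·(-41.2) + 1.6 = -245.6.
Var[Y] = 25² = 625.
Var[D] = a²·Var[Y] = 6²·625 = 22500 (the additive constant 1.6 does not affect variance).
sd(D) = |a|·sd(Y) = |6|·25 = 150.

E[D] = -245.6, Var[D] = 22500, sd(D) = 150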